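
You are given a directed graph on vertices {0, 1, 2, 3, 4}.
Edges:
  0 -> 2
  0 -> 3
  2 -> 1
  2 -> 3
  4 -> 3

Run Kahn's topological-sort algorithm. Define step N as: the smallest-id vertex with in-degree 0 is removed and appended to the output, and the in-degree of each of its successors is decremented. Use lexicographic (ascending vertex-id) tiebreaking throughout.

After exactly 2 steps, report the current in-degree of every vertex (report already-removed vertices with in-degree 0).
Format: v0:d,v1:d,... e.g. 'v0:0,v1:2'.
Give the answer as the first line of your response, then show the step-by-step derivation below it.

v0:0,v1:0,v2:0,v3:1,v4:0

step 1: output 0; order=[0]; indeg=(0,1,0,2,0)
step 2: output 2; order=[0,2]; indeg=(0,0,0,1,0)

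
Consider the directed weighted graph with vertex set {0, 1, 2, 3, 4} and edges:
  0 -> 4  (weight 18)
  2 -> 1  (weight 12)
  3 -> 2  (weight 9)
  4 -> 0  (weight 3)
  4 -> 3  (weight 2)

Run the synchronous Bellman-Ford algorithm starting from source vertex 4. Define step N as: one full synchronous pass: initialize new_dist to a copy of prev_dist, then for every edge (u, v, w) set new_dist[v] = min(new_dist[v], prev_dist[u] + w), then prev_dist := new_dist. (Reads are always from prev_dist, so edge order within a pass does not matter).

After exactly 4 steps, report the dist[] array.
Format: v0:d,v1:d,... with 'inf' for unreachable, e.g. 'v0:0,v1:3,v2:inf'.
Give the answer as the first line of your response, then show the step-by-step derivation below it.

v0:3,v1:23,v2:11,v3:2,v4:0

step 1: dist = v0:3,v1:inf,v2:inf,v3:2,v4:0
step 2: dist = v0:3,v1:inf,v2:11,v3:2,v4:0
step 3: dist = v0:3,v1:23,v2:11,v3:2,v4:0
step 4: dist = v0:3,v1:23,v2:11,v3:2,v4:0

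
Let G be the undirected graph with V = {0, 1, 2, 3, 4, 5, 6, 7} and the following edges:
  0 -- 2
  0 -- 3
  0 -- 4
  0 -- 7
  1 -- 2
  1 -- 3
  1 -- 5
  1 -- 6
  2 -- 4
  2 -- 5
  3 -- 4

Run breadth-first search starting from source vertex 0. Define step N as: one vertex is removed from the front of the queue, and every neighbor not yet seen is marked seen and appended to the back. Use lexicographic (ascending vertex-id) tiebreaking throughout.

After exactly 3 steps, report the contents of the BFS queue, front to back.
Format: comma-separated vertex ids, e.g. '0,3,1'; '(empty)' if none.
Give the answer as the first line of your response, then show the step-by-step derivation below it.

4,7,1,5

step 1: dequeue 0; queue=[2,3,4,7]; order=0
step 2: dequeue 2; queue=[3,4,7,1,5]; order=0,2
step 3: dequeue 3; queue=[4,7,1,5]; order=0,2,3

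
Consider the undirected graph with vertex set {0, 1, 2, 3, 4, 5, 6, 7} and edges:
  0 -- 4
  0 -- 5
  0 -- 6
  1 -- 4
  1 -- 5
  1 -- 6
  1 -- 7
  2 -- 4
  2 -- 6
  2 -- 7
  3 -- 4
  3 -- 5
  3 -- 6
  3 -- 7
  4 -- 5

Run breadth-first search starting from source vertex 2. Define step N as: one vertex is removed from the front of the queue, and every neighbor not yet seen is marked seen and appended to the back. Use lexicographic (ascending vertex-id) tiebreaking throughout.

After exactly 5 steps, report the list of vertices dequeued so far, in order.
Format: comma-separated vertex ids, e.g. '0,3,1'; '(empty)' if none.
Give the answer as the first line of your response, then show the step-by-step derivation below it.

2,4,6,7,0

step 1: dequeue 2; queue=[4,6,7]; order=2
step 2: dequeue 4; queue=[6,7,0,1,3,5]; order=2,4
step 3: dequeue 6; queue=[7,0,1,3,5]; order=2,4,6
step 4: dequeue 7; queue=[0,1,3,5]; order=2,4,6,7
step 5: dequeue 0; queue=[1,3,5]; order=2,4,6,7,0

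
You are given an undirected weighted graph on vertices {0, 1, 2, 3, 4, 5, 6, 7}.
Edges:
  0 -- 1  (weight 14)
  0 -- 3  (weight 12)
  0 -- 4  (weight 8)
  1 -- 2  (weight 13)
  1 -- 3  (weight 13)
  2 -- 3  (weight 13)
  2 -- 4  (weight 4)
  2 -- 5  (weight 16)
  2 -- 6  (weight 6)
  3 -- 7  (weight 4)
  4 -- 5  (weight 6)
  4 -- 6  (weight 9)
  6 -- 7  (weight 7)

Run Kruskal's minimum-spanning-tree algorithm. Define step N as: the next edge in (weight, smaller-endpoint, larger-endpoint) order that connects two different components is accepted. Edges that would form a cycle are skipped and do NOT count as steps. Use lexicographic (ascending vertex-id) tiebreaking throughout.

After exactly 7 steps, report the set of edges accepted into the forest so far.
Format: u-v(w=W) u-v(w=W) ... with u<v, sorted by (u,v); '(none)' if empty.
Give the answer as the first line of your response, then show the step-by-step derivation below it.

0-4(w=8) 1-2(w=13) 2-4(w=4) 2-6(w=6) 3-7(w=4) 4-5(w=6) 6-7(w=7)

step 1: add edge 2-4 (w=4); MST = {2-4(w=4)}
step 2: add edge 3-7 (w=4); MST = {2-4(w=4) 3-7(w=4)}
step 3: add edge 2-6 (w=6); MST = {2-4(w=4) 2-6(w=6) 3-7(w=4)}
step 4: add edge 4-5 (w=6); MST = {2-4(w=4) 2-6(w=6) 3-7(w=4) 4-5(w=6)}
step 5: add edge 6-7 (w=7); MST = {2-4(w=4) 2-6(w=6) 3-7(w=4) 4-5(w=6) 6-7(w=7)}
step 6: add edge 0-4 (w=8); MST = {0-4(w=8) 2-4(w=4) 2-6(w=6) 3-7(w=4) 4-5(w=6) 6-7(w=7)}
step 7: add edge 1-2 (w=13); MST = {0-4(w=8) 1-2(w=13) 2-4(w=4) 2-6(w=6) 3-7(w=4) 4-5(w=6) 6-7(w=7)}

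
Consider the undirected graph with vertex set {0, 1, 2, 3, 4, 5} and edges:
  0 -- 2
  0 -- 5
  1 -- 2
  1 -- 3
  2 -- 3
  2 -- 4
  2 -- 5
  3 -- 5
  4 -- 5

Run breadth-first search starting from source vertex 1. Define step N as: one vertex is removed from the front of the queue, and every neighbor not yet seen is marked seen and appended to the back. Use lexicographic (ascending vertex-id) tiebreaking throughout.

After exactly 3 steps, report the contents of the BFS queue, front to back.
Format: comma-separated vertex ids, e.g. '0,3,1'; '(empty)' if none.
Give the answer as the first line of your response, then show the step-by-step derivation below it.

0,4,5

step 1: dequeue 1; queue=[2,3]; order=1
step 2: dequeue 2; queue=[3,0,4,5]; order=1,2
step 3: dequeue 3; queue=[0,4,5]; order=1,2,3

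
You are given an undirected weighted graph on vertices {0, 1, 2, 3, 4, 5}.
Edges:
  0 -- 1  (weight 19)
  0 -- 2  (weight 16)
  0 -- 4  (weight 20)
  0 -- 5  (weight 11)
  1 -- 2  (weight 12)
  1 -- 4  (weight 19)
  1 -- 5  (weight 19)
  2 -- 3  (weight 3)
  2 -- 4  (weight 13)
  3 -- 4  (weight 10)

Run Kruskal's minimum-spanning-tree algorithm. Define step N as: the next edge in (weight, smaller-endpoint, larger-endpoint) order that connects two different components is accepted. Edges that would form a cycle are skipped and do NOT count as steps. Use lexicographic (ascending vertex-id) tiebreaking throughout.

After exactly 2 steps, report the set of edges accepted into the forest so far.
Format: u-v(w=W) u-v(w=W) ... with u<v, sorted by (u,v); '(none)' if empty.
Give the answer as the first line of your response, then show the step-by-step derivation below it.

2-3(w=3) 3-4(w=10)

step 1: add edge 2-3 (w=3); MST = {2-3(w=3)}
step 2: add edge 3-4 (w=10); MST = {2-3(w=3) 3-4(w=10)}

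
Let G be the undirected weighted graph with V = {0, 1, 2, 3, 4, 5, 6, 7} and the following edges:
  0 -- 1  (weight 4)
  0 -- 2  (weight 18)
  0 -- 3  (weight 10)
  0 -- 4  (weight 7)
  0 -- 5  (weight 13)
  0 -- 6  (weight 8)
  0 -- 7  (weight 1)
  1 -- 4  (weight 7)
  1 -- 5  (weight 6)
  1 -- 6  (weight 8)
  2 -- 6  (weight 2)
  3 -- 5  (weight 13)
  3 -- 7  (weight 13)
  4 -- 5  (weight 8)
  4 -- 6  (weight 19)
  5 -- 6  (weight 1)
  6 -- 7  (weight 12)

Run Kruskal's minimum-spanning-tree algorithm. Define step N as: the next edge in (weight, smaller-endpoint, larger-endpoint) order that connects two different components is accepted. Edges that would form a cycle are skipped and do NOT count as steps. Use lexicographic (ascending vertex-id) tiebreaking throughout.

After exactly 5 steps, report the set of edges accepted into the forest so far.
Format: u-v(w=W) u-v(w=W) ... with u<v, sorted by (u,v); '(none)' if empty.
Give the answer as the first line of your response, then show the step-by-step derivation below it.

0-1(w=4) 0-7(w=1) 1-5(w=6) 2-6(w=2) 5-6(w=1)

step 1: add edge 0-7 (w=1); MST = {0-7(w=1)}
step 2: add edge 5-6 (w=1); MST = {0-7(w=1) 5-6(w=1)}
step 3: add edge 2-6 (w=2); MST = {0-7(w=1) 2-6(w=2) 5-6(w=1)}
step 4: add edge 0-1 (w=4); MST = {0-1(w=4) 0-7(w=1) 2-6(w=2) 5-6(w=1)}
step 5: add edge 1-5 (w=6); MST = {0-1(w=4) 0-7(w=1) 1-5(w=6) 2-6(w=2) 5-6(w=1)}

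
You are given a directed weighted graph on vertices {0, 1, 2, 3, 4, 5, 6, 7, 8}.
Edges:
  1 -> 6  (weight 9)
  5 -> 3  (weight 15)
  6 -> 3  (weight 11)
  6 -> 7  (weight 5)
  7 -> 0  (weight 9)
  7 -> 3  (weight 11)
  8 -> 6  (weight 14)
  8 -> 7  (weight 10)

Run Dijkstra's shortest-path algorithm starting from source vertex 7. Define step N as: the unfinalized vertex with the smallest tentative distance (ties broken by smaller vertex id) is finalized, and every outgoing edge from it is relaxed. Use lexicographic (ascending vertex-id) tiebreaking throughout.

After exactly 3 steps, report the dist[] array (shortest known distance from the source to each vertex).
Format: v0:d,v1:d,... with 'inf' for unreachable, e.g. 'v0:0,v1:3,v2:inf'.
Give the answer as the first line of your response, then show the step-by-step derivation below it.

v0:9,v1:inf,v2:inf,v3:11,v4:inf,v5:inf,v6:inf,v7:0,v8:inf

step 1: dist = v0:9,v1:inf,v2:inf,v3:11,v4:inf,v5:inf,v6:inf,v7:0,v8:inf
step 2: dist = v0:9,v1:inf,v2:inf,v3:11,v4:inf,v5:inf,v6:inf,v7:0,v8:inf
step 3: dist = v0:9,v1:inf,v2:inf,v3:11,v4:inf,v5:inf,v6:inf,v7:0,v8:inf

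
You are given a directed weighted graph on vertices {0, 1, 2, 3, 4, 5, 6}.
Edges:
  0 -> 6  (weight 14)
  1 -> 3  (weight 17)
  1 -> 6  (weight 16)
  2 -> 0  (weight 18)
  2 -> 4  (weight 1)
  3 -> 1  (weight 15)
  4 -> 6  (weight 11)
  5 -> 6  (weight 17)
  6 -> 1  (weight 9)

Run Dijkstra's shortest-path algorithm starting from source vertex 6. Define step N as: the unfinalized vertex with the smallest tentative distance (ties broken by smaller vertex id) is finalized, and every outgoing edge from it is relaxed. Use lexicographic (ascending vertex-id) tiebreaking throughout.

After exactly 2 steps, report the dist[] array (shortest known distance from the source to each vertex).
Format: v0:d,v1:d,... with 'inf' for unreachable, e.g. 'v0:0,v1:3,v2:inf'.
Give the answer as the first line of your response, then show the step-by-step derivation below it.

v0:inf,v1:9,v2:inf,v3:26,v4:inf,v5:inf,v6:0

step 1: dist = v0:inf,v1:9,v2:inf,v3:inf,v4:inf,v5:inf,v6:0
step 2: dist = v0:inf,v1:9,v2:inf,v3:26,v4:inf,v5:inf,v6:0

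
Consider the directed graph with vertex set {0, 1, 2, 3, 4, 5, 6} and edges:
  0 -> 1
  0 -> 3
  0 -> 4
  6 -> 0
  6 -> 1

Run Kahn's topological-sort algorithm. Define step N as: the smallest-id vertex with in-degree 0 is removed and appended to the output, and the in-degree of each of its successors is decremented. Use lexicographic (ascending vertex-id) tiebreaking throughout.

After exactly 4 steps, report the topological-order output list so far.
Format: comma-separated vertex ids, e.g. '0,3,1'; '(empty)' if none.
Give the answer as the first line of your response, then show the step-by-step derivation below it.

2,5,6,0

step 1: output 2; order=[2]; indeg=(1,2,0,1,1,0,0)
step 2: output 5; order=[2,5]; indeg=(1,2,0,1,1,0,0)
step 3: output 6; order=[2,5,6]; indeg=(0,1,0,1,1,0,0)
step 4: output 0; order=[2,5,6,0]; indeg=(0,0,0,0,0,0,0)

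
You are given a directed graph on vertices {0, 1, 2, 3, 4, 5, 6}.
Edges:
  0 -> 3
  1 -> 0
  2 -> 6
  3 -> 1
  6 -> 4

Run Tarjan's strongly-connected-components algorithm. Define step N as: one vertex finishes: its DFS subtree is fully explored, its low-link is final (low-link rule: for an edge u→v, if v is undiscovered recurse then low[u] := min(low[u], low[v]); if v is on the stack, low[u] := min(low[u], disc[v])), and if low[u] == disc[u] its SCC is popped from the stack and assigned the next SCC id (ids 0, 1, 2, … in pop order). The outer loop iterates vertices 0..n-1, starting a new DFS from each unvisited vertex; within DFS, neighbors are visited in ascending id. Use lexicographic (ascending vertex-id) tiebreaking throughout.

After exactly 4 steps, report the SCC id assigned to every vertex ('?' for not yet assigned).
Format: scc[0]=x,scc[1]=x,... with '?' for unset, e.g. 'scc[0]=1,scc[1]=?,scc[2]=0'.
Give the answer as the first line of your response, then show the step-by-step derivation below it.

scc[0]=0,scc[1]=0,scc[2]=?,scc[3]=0,scc[4]=1,scc[5]=?,scc[6]=?

step 1: low=(low[0]=0,low[1]=0,low[2]=?,low[3]=1,low[4]=?,low[5]=?,low[6]=?); scc=(scc[0]=?,scc[1]=?,scc[2]=?,scc[3]=?,scc[4]=?,scc[5]=?,scc[6]=?)
step 2: low=(low[0]=0,low[1]=0,low[2]=?,low[3]=0,low[4]=?,low[5]=?,low[6]=?); scc=(scc[0]=?,scc[1]=?,scc[2]=?,scc[3]=?,scc[4]=?,scc[5]=?,scc[6]=?)
step 3: low=(low[0]=0,low[1]=0,low[2]=?,low[3]=0,low[4]=?,low[5]=?,low[6]=?); scc=(scc[0]=0,scc[1]=0,scc[2]=?,scc[3]=0,scc[4]=?,scc[5]=?,scc[6]=?)
step 4: low=(low[0]=0,low[1]=0,low[2]=3,low[3]=0,low[4]=5,low[5]=?,low[6]=4); scc=(scc[0]=0,scc[1]=0,scc[2]=?,scc[3]=0,scc[4]=1,scc[5]=?,scc[6]=?)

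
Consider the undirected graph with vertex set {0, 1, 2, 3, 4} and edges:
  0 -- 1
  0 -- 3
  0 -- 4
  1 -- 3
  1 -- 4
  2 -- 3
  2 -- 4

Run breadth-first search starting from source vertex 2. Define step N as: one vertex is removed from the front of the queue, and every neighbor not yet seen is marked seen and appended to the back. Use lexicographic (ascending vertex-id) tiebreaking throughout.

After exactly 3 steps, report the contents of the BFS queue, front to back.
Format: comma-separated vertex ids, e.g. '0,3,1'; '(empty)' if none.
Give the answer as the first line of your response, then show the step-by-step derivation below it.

0,1

step 1: dequeue 2; queue=[3,4]; order=2
step 2: dequeue 3; queue=[4,0,1]; order=2,3
step 3: dequeue 4; queue=[0,1]; order=2,3,4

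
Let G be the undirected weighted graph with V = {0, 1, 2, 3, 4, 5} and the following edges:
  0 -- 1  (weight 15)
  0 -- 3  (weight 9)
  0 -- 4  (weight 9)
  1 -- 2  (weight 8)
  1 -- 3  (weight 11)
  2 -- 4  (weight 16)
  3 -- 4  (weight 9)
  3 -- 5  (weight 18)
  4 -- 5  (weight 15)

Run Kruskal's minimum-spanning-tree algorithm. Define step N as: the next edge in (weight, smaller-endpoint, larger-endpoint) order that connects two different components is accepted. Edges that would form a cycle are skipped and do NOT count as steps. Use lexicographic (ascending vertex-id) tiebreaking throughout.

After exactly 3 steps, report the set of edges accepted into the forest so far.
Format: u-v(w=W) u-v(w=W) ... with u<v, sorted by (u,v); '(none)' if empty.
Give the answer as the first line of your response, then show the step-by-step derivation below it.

0-3(w=9) 0-4(w=9) 1-2(w=8)

step 1: add edge 1-2 (w=8); MST = {1-2(w=8)}
step 2: add edge 0-3 (w=9); MST = {0-3(w=9) 1-2(w=8)}
step 3: add edge 0-4 (w=9); MST = {0-3(w=9) 0-4(w=9) 1-2(w=8)}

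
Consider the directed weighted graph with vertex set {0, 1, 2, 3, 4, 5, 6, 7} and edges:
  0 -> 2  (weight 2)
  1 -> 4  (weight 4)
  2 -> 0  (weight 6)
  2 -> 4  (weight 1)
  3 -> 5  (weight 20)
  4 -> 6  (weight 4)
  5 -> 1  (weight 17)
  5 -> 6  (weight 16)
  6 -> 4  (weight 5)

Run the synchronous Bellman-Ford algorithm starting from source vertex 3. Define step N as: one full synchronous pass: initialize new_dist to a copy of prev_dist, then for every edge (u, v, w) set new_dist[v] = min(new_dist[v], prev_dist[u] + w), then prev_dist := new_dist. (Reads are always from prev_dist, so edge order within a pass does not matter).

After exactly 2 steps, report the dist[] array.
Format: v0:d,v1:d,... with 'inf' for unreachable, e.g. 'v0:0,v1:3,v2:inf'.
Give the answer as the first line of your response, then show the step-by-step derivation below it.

v0:inf,v1:37,v2:inf,v3:0,v4:inf,v5:20,v6:36,v7:inf

step 1: dist = v0:inf,v1:inf,v2:inf,v3:0,v4:inf,v5:20,v6:inf,v7:inf
step 2: dist = v0:inf,v1:37,v2:inf,v3:0,v4:inf,v5:20,v6:36,v7:inf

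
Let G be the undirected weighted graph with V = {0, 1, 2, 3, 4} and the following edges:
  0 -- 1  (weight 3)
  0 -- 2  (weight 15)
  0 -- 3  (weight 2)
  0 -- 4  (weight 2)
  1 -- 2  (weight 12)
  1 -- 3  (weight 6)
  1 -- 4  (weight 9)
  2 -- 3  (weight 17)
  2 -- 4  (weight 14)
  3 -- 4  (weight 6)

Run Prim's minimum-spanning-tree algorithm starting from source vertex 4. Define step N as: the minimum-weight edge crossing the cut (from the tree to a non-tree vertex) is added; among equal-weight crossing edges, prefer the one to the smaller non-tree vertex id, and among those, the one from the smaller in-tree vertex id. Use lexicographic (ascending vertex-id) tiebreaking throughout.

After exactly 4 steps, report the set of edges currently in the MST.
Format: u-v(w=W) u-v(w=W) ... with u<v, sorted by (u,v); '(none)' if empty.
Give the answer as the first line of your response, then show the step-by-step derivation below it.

0-1(w=3) 0-3(w=2) 0-4(w=2) 1-2(w=12)

step 1: add edge 0-4 (w=2); MST = {0-4(w=2)}
step 2: add edge 0-3 (w=2); MST = {0-3(w=2) 0-4(w=2)}
step 3: add edge 0-1 (w=3); MST = {0-1(w=3) 0-3(w=2) 0-4(w=2)}
step 4: add edge 1-2 (w=12); MST = {0-1(w=3) 0-3(w=2) 0-4(w=2) 1-2(w=12)}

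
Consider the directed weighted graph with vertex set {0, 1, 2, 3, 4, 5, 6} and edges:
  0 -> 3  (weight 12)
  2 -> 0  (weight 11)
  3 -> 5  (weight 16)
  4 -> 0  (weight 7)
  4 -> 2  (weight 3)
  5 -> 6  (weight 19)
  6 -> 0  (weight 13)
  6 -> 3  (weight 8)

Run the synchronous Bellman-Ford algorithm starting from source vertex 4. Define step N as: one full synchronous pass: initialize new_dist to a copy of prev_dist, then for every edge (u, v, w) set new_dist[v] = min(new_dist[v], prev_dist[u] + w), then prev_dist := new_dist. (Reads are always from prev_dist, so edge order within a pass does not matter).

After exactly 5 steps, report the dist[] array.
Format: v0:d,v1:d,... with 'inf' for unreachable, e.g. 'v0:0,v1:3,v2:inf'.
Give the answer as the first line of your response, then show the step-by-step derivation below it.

v0:7,v1:inf,v2:3,v3:19,v4:0,v5:35,v6:54

step 1: dist = v0:7,v1:inf,v2:3,v3:inf,v4:0,v5:inf,v6:inf
step 2: dist = v0:7,v1:inf,v2:3,v3:19,v4:0,v5:inf,v6:inf
step 3: dist = v0:7,v1:inf,v2:3,v3:19,v4:0,v5:35,v6:inf
step 4: dist = v0:7,v1:inf,v2:3,v3:19,v4:0,v5:35,v6:54
step 5: dist = v0:7,v1:inf,v2:3,v3:19,v4:0,v5:35,v6:54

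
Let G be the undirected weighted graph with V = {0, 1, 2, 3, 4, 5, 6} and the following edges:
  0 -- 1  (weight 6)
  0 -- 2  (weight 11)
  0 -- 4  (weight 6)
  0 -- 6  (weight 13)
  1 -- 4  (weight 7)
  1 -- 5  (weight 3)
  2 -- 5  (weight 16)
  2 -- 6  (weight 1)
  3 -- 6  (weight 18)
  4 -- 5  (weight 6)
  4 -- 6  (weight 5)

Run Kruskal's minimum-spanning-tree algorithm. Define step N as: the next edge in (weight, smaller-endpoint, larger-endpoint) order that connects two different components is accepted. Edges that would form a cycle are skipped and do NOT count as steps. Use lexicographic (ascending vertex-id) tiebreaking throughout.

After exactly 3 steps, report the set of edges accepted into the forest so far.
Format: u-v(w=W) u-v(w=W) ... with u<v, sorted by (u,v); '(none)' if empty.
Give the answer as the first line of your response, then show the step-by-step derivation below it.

1-5(w=3) 2-6(w=1) 4-6(w=5)

step 1: add edge 2-6 (w=1); MST = {2-6(w=1)}
step 2: add edge 1-5 (w=3); MST = {1-5(w=3) 2-6(w=1)}
step 3: add edge 4-6 (w=5); MST = {1-5(w=3) 2-6(w=1) 4-6(w=5)}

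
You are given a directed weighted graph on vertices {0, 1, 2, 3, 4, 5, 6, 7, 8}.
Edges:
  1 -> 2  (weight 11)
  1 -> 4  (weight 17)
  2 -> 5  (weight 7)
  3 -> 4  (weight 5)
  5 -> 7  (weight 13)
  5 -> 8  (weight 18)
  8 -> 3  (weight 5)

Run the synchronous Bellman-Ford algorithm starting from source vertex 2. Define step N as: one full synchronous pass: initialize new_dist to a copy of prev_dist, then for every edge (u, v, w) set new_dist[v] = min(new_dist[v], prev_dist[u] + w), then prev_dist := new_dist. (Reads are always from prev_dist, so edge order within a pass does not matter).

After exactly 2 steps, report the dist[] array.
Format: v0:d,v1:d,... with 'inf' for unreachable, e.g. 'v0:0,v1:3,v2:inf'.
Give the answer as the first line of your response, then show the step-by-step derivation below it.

v0:inf,v1:inf,v2:0,v3:inf,v4:inf,v5:7,v6:inf,v7:20,v8:25

step 1: dist = v0:inf,v1:inf,v2:0,v3:inf,v4:inf,v5:7,v6:inf,v7:inf,v8:inf
step 2: dist = v0:inf,v1:inf,v2:0,v3:inf,v4:inf,v5:7,v6:inf,v7:20,v8:25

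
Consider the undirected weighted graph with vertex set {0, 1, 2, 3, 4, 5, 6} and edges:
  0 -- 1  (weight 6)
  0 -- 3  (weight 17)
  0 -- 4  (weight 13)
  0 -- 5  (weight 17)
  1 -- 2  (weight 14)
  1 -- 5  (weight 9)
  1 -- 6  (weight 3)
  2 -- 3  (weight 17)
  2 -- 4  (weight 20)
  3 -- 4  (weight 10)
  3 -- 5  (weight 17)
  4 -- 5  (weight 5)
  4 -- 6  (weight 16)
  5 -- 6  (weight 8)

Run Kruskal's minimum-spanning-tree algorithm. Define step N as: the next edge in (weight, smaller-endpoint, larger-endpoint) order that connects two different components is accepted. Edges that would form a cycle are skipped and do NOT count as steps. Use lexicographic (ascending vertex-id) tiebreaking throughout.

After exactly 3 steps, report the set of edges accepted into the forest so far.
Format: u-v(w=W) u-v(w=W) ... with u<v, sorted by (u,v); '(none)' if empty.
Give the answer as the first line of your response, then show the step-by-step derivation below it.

0-1(w=6) 1-6(w=3) 4-5(w=5)

step 1: add edge 1-6 (w=3); MST = {1-6(w=3)}
step 2: add edge 4-5 (w=5); MST = {1-6(w=3) 4-5(w=5)}
step 3: add edge 0-1 (w=6); MST = {0-1(w=6) 1-6(w=3) 4-5(w=5)}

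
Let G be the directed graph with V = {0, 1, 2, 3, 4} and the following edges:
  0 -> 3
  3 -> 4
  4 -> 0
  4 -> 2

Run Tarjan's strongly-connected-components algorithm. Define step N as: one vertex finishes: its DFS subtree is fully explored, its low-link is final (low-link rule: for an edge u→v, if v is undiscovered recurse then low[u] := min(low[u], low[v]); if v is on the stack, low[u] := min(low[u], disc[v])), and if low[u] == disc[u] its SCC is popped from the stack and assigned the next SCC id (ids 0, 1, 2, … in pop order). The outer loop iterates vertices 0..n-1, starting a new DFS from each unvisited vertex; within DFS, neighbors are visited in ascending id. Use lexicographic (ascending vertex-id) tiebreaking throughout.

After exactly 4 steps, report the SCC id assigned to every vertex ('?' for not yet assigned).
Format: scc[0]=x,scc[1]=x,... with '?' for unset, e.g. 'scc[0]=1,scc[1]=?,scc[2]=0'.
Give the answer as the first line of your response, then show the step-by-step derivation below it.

scc[0]=1,scc[1]=?,scc[2]=0,scc[3]=1,scc[4]=1

step 1: low=(low[0]=0,low[1]=?,low[2]=3,low[3]=1,low[4]=0); scc=(scc[0]=?,scc[1]=?,scc[2]=0,scc[3]=?,scc[4]=?)
step 2: low=(low[0]=0,low[1]=?,low[2]=3,low[3]=1,low[4]=0); scc=(scc[0]=?,scc[1]=?,scc[2]=0,scc[3]=?,scc[4]=?)
step 3: low=(low[0]=0,low[1]=?,low[2]=3,low[3]=0,low[4]=0); scc=(scc[0]=?,scc[1]=?,scc[2]=0,scc[3]=?,scc[4]=?)
step 4: low=(low[0]=0,low[1]=?,low[2]=3,low[3]=0,low[4]=0); scc=(scc[0]=1,scc[1]=?,scc[2]=0,scc[3]=1,scc[4]=1)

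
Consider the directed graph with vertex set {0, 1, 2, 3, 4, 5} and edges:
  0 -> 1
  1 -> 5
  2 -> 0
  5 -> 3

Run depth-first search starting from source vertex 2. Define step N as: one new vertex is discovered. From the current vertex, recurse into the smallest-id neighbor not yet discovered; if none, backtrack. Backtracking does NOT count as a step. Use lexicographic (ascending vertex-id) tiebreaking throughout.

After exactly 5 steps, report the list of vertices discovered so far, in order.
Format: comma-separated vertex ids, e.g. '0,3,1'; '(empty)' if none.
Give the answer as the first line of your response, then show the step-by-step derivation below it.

2,0,1,5,3

step 1: discover 2; path=2; order=2
step 2: discover 0; path=2>0; order=2,0
step 3: discover 1; path=2>0>1; order=2,0,1
step 4: discover 5; path=2>0>1>5; order=2,0,1,5
step 5: discover 3; path=2>0>1>5>3; order=2,0,1,5,3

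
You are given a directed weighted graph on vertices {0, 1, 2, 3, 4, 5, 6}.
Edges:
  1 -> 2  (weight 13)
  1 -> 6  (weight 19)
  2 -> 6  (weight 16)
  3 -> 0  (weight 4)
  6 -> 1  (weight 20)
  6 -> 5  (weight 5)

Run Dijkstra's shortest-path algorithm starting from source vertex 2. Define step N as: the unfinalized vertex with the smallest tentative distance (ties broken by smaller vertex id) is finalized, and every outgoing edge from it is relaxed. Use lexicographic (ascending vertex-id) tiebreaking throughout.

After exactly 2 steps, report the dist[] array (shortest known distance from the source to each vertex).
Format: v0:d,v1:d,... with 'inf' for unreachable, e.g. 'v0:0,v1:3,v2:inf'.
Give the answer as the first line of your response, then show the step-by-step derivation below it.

v0:inf,v1:36,v2:0,v3:inf,v4:inf,v5:21,v6:16

step 1: dist = v0:inf,v1:inf,v2:0,v3:inf,v4:inf,v5:inf,v6:16
step 2: dist = v0:inf,v1:36,v2:0,v3:inf,v4:inf,v5:21,v6:16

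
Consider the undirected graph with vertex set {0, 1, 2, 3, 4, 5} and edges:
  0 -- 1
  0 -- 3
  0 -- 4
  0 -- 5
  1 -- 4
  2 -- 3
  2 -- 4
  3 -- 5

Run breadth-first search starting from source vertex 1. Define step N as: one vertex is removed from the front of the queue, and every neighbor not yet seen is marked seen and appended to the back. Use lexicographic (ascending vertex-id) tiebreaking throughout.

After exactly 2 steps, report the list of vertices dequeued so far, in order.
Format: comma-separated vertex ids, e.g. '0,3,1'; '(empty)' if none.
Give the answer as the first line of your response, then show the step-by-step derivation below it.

1,0

step 1: dequeue 1; queue=[0,4]; order=1
step 2: dequeue 0; queue=[4,3,5]; order=1,0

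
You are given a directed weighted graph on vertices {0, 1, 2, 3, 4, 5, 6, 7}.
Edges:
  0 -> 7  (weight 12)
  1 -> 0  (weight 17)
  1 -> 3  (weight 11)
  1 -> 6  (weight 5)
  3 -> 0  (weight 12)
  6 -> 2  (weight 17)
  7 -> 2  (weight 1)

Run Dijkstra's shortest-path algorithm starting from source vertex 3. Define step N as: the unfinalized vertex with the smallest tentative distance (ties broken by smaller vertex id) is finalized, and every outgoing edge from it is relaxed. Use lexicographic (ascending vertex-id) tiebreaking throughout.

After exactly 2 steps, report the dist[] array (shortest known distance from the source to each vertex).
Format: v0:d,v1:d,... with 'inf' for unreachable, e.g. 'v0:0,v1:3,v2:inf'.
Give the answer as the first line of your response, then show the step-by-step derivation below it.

v0:12,v1:inf,v2:inf,v3:0,v4:inf,v5:inf,v6:inf,v7:24

step 1: dist = v0:12,v1:inf,v2:inf,v3:0,v4:inf,v5:inf,v6:inf,v7:inf
step 2: dist = v0:12,v1:inf,v2:inf,v3:0,v4:inf,v5:inf,v6:inf,v7:24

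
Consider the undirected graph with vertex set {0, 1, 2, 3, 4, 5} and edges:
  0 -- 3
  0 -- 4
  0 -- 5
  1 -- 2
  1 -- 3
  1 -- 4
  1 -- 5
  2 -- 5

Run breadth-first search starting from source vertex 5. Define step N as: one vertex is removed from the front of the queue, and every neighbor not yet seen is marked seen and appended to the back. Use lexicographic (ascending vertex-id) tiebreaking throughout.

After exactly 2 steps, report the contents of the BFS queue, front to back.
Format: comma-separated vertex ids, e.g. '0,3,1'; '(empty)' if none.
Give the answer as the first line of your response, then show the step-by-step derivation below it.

1,2,3,4

step 1: dequeue 5; queue=[0,1,2]; order=5
step 2: dequeue 0; queue=[1,2,3,4]; order=5,0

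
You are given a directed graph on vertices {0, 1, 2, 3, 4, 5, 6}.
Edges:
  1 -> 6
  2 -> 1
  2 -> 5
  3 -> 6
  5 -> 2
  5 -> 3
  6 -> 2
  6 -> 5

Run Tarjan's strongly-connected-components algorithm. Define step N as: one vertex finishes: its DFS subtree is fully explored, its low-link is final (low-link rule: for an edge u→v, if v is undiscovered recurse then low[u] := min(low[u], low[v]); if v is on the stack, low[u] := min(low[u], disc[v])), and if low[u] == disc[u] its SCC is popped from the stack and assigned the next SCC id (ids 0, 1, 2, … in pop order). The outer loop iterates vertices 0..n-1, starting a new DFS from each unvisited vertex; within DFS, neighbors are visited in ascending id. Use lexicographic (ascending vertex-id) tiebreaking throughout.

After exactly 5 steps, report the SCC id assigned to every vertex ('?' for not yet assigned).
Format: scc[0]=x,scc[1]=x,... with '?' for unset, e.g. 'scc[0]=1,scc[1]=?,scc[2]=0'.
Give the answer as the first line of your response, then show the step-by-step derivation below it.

scc[0]=0,scc[1]=?,scc[2]=?,scc[3]=?,scc[4]=?,scc[5]=?,scc[6]=?

step 1: low=(low[0]=0,low[1]=?,low[2]=?,low[3]=?,low[4]=?,low[5]=?,low[6]=?); scc=(scc[0]=0,scc[1]=?,scc[2]=?,scc[3]=?,scc[4]=?,scc[5]=?,scc[6]=?)
step 2: low=(low[0]=0,low[1]=1,low[2]=1,low[3]=2,low[4]=?,low[5]=3,low[6]=2); scc=(scc[0]=0,scc[1]=?,scc[2]=?,scc[3]=?,scc[4]=?,scc[5]=?,scc[6]=?)
step 3: low=(low[0]=0,low[1]=1,low[2]=1,low[3]=2,low[4]=?,low[5]=2,low[6]=2); scc=(scc[0]=0,scc[1]=?,scc[2]=?,scc[3]=?,scc[4]=?,scc[5]=?,scc[6]=?)
step 4: low=(low[0]=0,low[1]=1,low[2]=1,low[3]=2,low[4]=?,low[5]=2,low[6]=2); scc=(scc[0]=0,scc[1]=?,scc[2]=?,scc[3]=?,scc[4]=?,scc[5]=?,scc[6]=?)
step 5: low=(low[0]=0,low[1]=1,low[2]=1,low[3]=2,low[4]=?,low[5]=2,low[6]=1); scc=(scc[0]=0,scc[1]=?,scc[2]=?,scc[3]=?,scc[4]=?,scc[5]=?,scc[6]=?)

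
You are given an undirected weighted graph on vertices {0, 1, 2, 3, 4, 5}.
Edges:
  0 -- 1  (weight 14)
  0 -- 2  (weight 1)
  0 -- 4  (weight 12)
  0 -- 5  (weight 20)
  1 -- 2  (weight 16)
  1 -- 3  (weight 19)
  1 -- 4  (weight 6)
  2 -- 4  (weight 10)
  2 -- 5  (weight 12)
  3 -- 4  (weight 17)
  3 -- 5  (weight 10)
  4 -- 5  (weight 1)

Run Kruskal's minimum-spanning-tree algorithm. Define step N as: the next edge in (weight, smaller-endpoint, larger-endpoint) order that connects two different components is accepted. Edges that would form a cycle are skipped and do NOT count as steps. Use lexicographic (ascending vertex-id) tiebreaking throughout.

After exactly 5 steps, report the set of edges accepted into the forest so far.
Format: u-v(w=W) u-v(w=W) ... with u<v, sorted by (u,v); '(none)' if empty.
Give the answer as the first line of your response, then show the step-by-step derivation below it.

0-2(w=1) 1-4(w=6) 2-4(w=10) 3-5(w=10) 4-5(w=1)

step 1: add edge 0-2 (w=1); MST = {0-2(w=1)}
step 2: add edge 4-5 (w=1); MST = {0-2(w=1) 4-5(w=1)}
step 3: add edge 1-4 (w=6); MST = {0-2(w=1) 1-4(w=6) 4-5(w=1)}
step 4: add edge 2-4 (w=10); MST = {0-2(w=1) 1-4(w=6) 2-4(w=10) 4-5(w=1)}
step 5: add edge 3-5 (w=10); MST = {0-2(w=1) 1-4(w=6) 2-4(w=10) 3-5(w=10) 4-5(w=1)}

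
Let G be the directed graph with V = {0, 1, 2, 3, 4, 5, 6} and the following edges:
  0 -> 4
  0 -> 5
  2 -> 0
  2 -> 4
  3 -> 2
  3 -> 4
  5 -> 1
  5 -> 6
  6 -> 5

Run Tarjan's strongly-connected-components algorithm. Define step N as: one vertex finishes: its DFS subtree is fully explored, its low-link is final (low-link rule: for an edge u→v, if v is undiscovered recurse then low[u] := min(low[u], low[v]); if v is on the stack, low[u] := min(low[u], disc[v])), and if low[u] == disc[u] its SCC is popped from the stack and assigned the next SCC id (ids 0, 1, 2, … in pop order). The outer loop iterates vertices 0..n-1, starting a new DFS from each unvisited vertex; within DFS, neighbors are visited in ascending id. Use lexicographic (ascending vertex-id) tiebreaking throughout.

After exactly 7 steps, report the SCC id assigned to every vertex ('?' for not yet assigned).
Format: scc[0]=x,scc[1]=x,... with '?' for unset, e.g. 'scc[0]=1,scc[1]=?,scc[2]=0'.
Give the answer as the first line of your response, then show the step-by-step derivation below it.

scc[0]=3,scc[1]=1,scc[2]=4,scc[3]=5,scc[4]=0,scc[5]=2,scc[6]=2

step 1: low=(low[0]=0,low[1]=?,low[2]=?,low[3]=?,low[4]=1,low[5]=?,low[6]=?); scc=(scc[0]=?,scc[1]=?,scc[2]=?,scc[3]=?,scc[4]=0,scc[5]=?,scc[6]=?)
step 2: low=(low[0]=0,low[1]=3,low[2]=?,low[3]=?,low[4]=1,low[5]=2,low[6]=?); scc=(scc[0]=?,scc[1]=1,scc[2]=?,scc[3]=?,scc[4]=0,scc[5]=?,scc[6]=?)
step 3: low=(low[0]=0,low[1]=3,low[2]=?,low[3]=?,low[4]=1,low[5]=2,low[6]=2); scc=(scc[0]=?,scc[1]=1,scc[2]=?,scc[3]=?,scc[4]=0,scc[5]=?,scc[6]=?)
step 4: low=(low[0]=0,low[1]=3,low[2]=?,low[3]=?,low[4]=1,low[5]=2,low[6]=2); scc=(scc[0]=?,scc[1]=1,scc[2]=?,scc[3]=?,scc[4]=0,scc[5]=2,scc[6]=2)
step 5: low=(low[0]=0,low[1]=3,low[2]=?,low[3]=?,low[4]=1,low[5]=2,low[6]=2); scc=(scc[0]=3,scc[1]=1,scc[2]=?,scc[3]=?,scc[4]=0,scc[5]=2,scc[6]=2)
step 6: low=(low[0]=0,low[1]=3,low[2]=5,low[3]=?,low[4]=1,low[5]=2,low[6]=2); scc=(scc[0]=3,scc[1]=1,scc[2]=4,scc[3]=?,scc[4]=0,scc[5]=2,scc[6]=2)
step 7: low=(low[0]=0,low[1]=3,low[2]=5,low[3]=6,low[4]=1,low[5]=2,low[6]=2); scc=(scc[0]=3,scc[1]=1,scc[2]=4,scc[3]=5,scc[4]=0,scc[5]=2,scc[6]=2)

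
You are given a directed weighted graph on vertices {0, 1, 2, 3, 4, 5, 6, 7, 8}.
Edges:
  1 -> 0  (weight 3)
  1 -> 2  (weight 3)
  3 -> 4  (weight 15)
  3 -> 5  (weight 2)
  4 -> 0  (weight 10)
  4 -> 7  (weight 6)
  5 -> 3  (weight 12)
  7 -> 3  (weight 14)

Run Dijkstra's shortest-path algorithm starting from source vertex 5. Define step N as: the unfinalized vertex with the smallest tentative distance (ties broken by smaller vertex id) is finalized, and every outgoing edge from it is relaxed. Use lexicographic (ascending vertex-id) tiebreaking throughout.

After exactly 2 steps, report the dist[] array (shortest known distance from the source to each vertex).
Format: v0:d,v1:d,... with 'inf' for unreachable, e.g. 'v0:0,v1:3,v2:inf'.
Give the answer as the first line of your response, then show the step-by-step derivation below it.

v0:inf,v1:inf,v2:inf,v3:12,v4:27,v5:0,v6:inf,v7:inf,v8:inf

step 1: dist = v0:inf,v1:inf,v2:inf,v3:12,v4:inf,v5:0,v6:inf,v7:inf,v8:inf
step 2: dist = v0:inf,v1:inf,v2:inf,v3:12,v4:27,v5:0,v6:inf,v7:inf,v8:inf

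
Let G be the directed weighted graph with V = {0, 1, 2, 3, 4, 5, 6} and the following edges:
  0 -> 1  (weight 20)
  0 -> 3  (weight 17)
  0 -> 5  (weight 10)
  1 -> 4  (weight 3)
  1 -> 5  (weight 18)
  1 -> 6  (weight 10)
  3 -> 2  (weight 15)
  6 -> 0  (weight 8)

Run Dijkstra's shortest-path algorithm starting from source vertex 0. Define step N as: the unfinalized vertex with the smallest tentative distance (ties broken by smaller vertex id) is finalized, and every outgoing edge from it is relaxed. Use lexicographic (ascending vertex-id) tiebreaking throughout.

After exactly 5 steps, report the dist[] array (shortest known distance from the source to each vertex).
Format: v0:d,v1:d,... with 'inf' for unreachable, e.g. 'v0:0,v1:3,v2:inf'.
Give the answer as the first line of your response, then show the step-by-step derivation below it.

v0:0,v1:20,v2:32,v3:17,v4:23,v5:10,v6:30

step 1: dist = v0:0,v1:20,v2:inf,v3:17,v4:inf,v5:10,v6:inf
step 2: dist = v0:0,v1:20,v2:inf,v3:17,v4:inf,v5:10,v6:inf
step 3: dist = v0:0,v1:20,v2:32,v3:17,v4:inf,v5:10,v6:inf
step 4: dist = v0:0,v1:20,v2:32,v3:17,v4:23,v5:10,v6:30
step 5: dist = v0:0,v1:20,v2:32,v3:17,v4:23,v5:10,v6:30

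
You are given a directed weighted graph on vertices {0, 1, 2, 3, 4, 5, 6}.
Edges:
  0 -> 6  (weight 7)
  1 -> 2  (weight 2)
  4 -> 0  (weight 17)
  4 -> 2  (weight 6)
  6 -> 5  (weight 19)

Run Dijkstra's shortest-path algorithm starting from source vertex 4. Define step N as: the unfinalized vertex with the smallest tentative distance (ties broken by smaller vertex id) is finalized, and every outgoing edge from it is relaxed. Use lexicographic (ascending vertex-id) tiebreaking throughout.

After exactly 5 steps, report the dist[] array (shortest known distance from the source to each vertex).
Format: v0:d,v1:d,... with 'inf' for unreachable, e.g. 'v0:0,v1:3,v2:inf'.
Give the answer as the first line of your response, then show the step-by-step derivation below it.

v0:17,v1:inf,v2:6,v3:inf,v4:0,v5:43,v6:24

step 1: dist = v0:17,v1:inf,v2:6,v3:inf,v4:0,v5:inf,v6:inf
step 2: dist = v0:17,v1:inf,v2:6,v3:inf,v4:0,v5:inf,v6:inf
step 3: dist = v0:17,v1:inf,v2:6,v3:inf,v4:0,v5:inf,v6:24
step 4: dist = v0:17,v1:inf,v2:6,v3:inf,v4:0,v5:43,v6:24
step 5: dist = v0:17,v1:inf,v2:6,v3:inf,v4:0,v5:43,v6:24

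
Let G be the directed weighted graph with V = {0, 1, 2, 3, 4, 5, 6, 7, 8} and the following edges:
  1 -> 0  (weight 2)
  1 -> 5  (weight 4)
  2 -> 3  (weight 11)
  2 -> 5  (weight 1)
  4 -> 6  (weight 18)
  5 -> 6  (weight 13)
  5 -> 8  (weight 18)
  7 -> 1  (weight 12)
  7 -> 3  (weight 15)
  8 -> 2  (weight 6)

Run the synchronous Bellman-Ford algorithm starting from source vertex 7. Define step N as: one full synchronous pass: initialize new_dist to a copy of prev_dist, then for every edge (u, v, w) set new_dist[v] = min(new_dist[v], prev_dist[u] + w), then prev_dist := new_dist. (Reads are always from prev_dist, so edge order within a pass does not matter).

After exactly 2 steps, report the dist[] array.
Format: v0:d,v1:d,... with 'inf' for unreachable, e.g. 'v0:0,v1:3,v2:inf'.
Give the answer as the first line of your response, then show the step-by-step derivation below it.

v0:14,v1:12,v2:inf,v3:15,v4:inf,v5:16,v6:inf,v7:0,v8:inf

step 1: dist = v0:inf,v1:12,v2:inf,v3:15,v4:inf,v5:inf,v6:inf,v7:0,v8:inf
step 2: dist = v0:14,v1:12,v2:inf,v3:15,v4:inf,v5:16,v6:inf,v7:0,v8:inf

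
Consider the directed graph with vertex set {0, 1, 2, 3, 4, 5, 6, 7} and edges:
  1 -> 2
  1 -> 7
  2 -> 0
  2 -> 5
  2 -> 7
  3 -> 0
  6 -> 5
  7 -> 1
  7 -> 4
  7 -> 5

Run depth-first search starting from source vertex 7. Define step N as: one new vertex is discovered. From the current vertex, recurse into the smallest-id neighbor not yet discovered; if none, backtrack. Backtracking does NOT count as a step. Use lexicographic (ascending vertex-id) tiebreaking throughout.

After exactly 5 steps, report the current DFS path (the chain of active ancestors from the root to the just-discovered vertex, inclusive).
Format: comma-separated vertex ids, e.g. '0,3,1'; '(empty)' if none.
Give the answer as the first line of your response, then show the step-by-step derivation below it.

7,1,2,5

step 1: discover 7; path=7; order=7
step 2: discover 1; path=7>1; order=7,1
step 3: discover 2; path=7>1>2; order=7,1,2
step 4: discover 0; path=7>1>2>0; order=7,1,2,0
step 5: discover 5; path=7>1>2>5; order=7,1,2,0,5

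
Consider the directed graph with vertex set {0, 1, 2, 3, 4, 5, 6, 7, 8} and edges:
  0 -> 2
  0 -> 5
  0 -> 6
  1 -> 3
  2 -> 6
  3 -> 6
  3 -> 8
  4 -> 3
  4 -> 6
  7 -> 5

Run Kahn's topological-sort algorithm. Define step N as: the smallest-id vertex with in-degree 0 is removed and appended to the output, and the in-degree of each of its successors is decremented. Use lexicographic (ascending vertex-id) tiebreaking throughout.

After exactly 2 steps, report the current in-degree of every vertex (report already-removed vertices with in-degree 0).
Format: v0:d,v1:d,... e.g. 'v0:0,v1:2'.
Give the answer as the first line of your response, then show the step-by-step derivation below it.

v0:0,v1:0,v2:0,v3:1,v4:0,v5:1,v6:3,v7:0,v8:1

step 1: output 0; order=[0]; indeg=(0,0,0,2,0,1,3,0,1)
step 2: output 1; order=[0,1]; indeg=(0,0,0,1,0,1,3,0,1)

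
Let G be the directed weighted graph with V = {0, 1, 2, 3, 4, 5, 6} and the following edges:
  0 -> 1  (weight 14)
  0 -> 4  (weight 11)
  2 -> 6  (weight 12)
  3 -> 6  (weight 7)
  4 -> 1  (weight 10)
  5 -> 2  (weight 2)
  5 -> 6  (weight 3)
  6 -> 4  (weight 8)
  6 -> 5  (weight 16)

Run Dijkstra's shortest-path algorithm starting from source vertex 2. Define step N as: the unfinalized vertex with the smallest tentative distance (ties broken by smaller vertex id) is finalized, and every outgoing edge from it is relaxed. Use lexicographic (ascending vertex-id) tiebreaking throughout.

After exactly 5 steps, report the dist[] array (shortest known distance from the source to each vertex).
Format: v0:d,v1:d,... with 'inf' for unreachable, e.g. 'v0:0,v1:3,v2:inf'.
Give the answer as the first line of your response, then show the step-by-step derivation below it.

v0:inf,v1:30,v2:0,v3:inf,v4:20,v5:28,v6:12

step 1: dist = v0:inf,v1:inf,v2:0,v3:inf,v4:inf,v5:inf,v6:12
step 2: dist = v0:inf,v1:inf,v2:0,v3:inf,v4:20,v5:28,v6:12
step 3: dist = v0:inf,v1:30,v2:0,v3:inf,v4:20,v5:28,v6:12
step 4: dist = v0:inf,v1:30,v2:0,v3:inf,v4:20,v5:28,v6:12
step 5: dist = v0:inf,v1:30,v2:0,v3:inf,v4:20,v5:28,v6:12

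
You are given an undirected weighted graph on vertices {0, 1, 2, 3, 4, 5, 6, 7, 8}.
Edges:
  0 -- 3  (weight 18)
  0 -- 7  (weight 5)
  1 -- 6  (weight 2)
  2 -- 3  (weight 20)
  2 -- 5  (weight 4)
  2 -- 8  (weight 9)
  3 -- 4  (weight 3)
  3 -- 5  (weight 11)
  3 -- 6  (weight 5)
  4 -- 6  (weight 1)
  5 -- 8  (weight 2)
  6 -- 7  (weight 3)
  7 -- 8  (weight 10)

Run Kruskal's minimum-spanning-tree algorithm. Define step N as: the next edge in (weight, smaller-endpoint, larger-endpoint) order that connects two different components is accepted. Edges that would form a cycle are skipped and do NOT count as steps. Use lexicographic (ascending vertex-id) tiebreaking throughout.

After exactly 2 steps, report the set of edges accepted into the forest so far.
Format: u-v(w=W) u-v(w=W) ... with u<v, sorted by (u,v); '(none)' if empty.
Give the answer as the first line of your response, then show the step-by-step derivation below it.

1-6(w=2) 4-6(w=1)

step 1: add edge 4-6 (w=1); MST = {4-6(w=1)}
step 2: add edge 1-6 (w=2); MST = {1-6(w=2) 4-6(w=1)}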